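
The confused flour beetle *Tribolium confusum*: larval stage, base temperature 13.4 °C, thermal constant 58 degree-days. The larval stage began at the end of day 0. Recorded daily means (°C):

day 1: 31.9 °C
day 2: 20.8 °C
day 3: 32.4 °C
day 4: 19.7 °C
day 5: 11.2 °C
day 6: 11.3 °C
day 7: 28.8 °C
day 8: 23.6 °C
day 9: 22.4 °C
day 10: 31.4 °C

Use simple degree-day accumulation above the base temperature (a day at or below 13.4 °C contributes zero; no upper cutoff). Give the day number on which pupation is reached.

Daily DD above 13.4 °C: 18.5, 7.4, 19.0, 6.3, 0.0, 0.0, 15.4, 10.2, 9.0, 18.0.
Cumulative: 18.5, 25.9, 44.9, 51.2, 51.2, 51.2, 66.6, 76.8, 85.8, 103.8.
The total first reaches 58 DD on day 7.

day 7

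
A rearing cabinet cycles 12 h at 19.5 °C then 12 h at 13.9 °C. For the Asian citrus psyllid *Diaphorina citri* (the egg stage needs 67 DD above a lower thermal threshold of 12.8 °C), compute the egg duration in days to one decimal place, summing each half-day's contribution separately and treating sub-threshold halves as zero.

Day half: max(0, 19.5 − 12.8) × 0.5 = 6.7 × 0.5 = 3.35 DD.
Night half: max(0, 13.9 − 12.8) × 0.5 = 1.1 × 0.5 = 0.55 DD.
Per 24 h: 3.90 DD/day.
Duration = 67 / 3.90 = 17.179 ≈ 17.2 days.

17.2 days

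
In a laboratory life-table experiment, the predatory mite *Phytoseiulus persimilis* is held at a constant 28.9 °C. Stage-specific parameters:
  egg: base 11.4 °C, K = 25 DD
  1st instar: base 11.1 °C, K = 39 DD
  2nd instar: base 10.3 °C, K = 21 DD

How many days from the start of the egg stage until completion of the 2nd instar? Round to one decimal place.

egg: 25 / (28.9 − 11.4) = 25 / 17.5 = 1.429 d.
1st instar: 39 / (28.9 − 11.1) = 39 / 17.8 = 2.191 d.
2nd instar: 21 / (28.9 − 10.3) = 21 / 18.6 = 1.129 d.
Sum = 4.749 ≈ 4.7 days.

4.7 days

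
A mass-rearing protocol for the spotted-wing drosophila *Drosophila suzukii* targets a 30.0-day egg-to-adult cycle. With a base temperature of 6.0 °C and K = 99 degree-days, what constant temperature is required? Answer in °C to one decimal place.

Required daily accumulation = 99 / 30.0 = 3.300 DD/day.
T = T_base + 3.300 = 6.0 + 3.300 = 9.300 ≈ 9.3 °C.

9.3 °C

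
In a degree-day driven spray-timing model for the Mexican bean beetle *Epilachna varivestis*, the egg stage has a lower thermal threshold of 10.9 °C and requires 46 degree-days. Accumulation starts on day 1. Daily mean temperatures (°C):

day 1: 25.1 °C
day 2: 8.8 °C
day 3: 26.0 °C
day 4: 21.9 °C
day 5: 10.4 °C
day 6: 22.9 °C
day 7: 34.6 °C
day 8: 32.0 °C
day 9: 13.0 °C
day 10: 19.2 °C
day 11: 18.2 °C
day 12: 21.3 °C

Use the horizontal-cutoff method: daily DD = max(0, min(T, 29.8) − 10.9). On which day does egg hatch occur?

Daily DD above 10.9 °C (capped at 18.9): 14.2, 0.0, 15.1, 11.0, 0.0, 12.0, 18.9, 18.9, 2.1, 8.3, 7.3, 10.4.
Cumulative: 14.2, 14.2, 29.3, 40.3, 40.3, 52.3, 71.2, 90.1, 92.2, 100.5, 107.8, 118.2.
The total first reaches 46 DD on day 6.

day 6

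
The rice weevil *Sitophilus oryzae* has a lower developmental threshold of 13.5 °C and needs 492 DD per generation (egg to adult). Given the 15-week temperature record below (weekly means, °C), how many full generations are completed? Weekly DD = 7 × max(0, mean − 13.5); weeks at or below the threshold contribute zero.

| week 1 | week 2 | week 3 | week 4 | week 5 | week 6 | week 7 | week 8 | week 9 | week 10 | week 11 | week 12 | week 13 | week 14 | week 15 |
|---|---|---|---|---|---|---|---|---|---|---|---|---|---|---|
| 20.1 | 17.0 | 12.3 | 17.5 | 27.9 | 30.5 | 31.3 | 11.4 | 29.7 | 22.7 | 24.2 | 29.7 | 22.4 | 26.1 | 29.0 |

2 generations

Weekly DD (7 × max(0, T̄ − 13.5)): 46.2, 24.5, 0.0, 28.0, 100.8, 119.0, 124.6, 0.0, 113.4, 64.4, 74.9, 113.4, 62.3, 88.2, 108.5.
Season total = 1068.2 DD.
Complete generations = ⌊1068.2 / 492⌋ = 2.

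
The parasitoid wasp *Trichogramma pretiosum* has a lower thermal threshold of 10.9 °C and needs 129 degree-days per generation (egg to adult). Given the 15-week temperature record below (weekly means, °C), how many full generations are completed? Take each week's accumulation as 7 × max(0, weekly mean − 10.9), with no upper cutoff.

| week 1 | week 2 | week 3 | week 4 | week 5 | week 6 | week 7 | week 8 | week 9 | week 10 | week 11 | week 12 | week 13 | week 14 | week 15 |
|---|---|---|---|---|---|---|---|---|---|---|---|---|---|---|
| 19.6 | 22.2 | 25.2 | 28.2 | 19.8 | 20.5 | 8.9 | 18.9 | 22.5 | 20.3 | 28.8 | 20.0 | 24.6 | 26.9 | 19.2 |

8 generations

Weekly DD (7 × max(0, T̄ − 10.9)): 60.9, 79.1, 100.1, 121.1, 62.3, 67.2, 0.0, 56.0, 81.2, 65.8, 125.3, 63.7, 95.9, 112.0, 58.1.
Season total = 1148.7 DD.
Complete generations = ⌊1148.7 / 129⌋ = 8.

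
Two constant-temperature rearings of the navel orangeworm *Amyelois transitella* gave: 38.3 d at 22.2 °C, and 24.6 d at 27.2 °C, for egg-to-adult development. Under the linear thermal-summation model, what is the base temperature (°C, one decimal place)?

Under the model K = D·(T − T_b), so D₁·(T₁ − T_b) = D₂·(T₂ − T_b).
38.3·(22.2 − T_b) = 24.6·(27.2 − T_b)
T_b = (38.3·22.2 − 24.6·27.2) / (38.3 − 24.6) = 181.14 / 13.7 = 13.222 °C ≈ 13.2 °C.

13.2 °C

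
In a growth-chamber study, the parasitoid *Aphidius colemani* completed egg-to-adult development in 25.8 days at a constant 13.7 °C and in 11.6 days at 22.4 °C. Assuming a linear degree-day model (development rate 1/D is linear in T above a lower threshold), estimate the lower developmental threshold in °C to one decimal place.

Linear rate model ⇒ the product D·(T − T_b) is constant across temperatures.
25.8·(13.7 − T_b) = 11.6·(22.4 − T_b)
T_b = (25.8·13.7 − 11.6·22.4) / (25.8 − 11.6) = 93.62 / 14.2 = 6.593 °C ≈ 6.6 °C.

6.6 °C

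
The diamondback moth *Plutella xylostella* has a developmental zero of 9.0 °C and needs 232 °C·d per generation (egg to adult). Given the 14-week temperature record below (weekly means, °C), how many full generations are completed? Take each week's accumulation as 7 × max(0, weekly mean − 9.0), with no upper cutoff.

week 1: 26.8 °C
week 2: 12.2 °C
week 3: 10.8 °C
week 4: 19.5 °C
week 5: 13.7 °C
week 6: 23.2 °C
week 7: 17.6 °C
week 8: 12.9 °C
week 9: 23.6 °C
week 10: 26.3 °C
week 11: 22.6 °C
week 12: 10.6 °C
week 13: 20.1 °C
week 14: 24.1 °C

Weekly DD (7 × max(0, T̄ − 9.0)): 124.6, 22.4, 12.6, 73.5, 32.9, 99.4, 60.2, 27.3, 102.2, 121.1, 95.2, 11.2, 77.7, 105.7.
Season total = 966.0 DD.
Complete generations = ⌊966.0 / 232⌋ = 4.

4 generations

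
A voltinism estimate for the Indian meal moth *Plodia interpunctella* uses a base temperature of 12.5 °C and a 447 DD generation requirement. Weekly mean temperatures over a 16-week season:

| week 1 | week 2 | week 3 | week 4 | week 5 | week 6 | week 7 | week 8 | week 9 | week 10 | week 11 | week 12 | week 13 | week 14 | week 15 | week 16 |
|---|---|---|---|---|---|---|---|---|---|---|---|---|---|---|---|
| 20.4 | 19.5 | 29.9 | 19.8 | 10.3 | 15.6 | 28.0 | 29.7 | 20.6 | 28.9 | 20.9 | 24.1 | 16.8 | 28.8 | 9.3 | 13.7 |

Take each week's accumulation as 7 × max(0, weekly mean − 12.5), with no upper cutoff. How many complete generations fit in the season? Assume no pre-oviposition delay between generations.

2 generations

Weekly DD (7 × max(0, T̄ − 12.5)): 55.3, 49.0, 121.8, 51.1, 0.0, 21.7, 108.5, 120.4, 56.7, 114.8, 58.8, 81.2, 30.1, 114.1, 0.0, 8.4.
Season total = 991.9 DD.
Complete generations = ⌊991.9 / 447⌋ = 2.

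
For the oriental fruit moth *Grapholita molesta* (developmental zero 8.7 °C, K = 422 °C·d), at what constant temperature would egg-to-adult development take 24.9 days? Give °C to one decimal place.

Required daily accumulation = 422 / 24.9 = 16.948 DD/day.
T = T_base + 16.948 = 8.7 + 16.948 = 25.648 ≈ 25.6 °C.

25.6 °C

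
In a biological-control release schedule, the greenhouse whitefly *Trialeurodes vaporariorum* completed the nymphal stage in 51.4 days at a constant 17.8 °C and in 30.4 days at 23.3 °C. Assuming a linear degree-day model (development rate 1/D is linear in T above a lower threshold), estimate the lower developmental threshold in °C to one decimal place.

Linear rate model ⇒ the product D·(T − T_b) is constant across temperatures.
51.4·(17.8 − T_b) = 30.4·(23.3 − T_b)
T_b = (51.4·17.8 − 30.4·23.3) / (51.4 − 30.4) = 206.60 / 21.0 = 9.838 °C ≈ 9.8 °C.

9.8 °C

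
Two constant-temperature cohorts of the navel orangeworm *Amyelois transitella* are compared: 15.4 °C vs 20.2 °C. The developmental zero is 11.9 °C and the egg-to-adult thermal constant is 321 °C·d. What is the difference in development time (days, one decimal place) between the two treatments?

At 15.4 °C: 321 / (15.4 − 11.9) = 321 / 3.5 = 91.714 d.
At 20.2 °C: 321 / (20.2 − 11.9) = 321 / 8.3 = 38.675 d.
Difference = |91.714 − 38.675| = 53.040 ≈ 53.0 days.

53.0 days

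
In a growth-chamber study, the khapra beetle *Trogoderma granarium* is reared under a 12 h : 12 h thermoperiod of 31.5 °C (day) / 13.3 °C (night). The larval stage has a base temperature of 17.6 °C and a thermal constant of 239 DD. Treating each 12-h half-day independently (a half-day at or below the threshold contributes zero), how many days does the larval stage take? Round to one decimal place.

34.4 days

Day half: max(0, 31.5 − 17.6) × 0.5 = 13.9 × 0.5 = 6.95 DD.
Night half: max(0, 13.3 − 17.6) × 0.5 = 0.0 × 0.5 = 0.00 DD.
Per 24 h: 6.95 DD/day.
Duration = 239 / 6.95 = 34.388 ≈ 34.4 days.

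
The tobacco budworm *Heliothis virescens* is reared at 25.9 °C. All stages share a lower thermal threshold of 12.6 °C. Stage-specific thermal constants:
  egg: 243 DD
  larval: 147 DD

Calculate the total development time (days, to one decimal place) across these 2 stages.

Daily accumulation at 25.9 °C = 25.9 − 12.6 = 13.3 DD/day.
Total K = 243 + 147 = 390 DD.
Total duration = 390 / 13.3 = 29.323 ≈ 29.3 days.

29.3 days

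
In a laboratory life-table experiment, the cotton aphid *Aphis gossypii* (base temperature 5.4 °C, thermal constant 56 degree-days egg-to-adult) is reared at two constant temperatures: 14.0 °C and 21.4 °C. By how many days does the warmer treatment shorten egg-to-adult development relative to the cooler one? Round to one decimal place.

3.0 days

At 14.0 °C: 56 / (14.0 − 5.4) = 56 / 8.6 = 6.512 d.
At 21.4 °C: 56 / (21.4 − 5.4) = 56 / 16.0 = 3.500 d.
Difference = |6.512 − 3.500| = 3.012 ≈ 3.0 days.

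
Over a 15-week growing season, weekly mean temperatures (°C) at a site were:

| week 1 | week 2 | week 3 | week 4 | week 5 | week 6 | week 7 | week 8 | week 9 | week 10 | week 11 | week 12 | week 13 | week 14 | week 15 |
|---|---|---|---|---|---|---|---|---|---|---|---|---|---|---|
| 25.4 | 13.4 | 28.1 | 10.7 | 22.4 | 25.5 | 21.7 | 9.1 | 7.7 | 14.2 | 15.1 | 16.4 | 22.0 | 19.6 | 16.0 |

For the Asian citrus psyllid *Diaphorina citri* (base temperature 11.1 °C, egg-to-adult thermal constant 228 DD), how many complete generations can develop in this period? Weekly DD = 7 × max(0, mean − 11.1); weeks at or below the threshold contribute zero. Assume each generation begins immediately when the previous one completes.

Weekly DD (7 × max(0, T̄ − 11.1)): 100.1, 16.1, 119.0, 0.0, 79.1, 100.8, 74.2, 0.0, 0.0, 21.7, 28.0, 37.1, 76.3, 59.5, 34.3.
Season total = 746.2 DD.
Complete generations = ⌊746.2 / 228⌋ = 3.

3 generations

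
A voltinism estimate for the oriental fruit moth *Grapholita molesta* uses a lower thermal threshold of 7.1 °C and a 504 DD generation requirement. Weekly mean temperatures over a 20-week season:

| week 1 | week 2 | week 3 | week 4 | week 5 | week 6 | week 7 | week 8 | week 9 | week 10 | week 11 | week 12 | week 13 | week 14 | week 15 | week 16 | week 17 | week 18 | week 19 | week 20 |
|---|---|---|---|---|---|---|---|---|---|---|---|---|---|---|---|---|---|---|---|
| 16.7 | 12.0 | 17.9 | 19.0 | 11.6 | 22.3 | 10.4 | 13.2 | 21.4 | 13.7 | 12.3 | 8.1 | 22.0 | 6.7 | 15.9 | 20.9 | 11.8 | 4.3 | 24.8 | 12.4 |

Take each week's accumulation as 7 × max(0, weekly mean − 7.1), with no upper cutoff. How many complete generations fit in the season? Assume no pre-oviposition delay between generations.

2 generations

Weekly DD (7 × max(0, T̄ − 7.1)): 67.2, 34.3, 75.6, 83.3, 31.5, 106.4, 23.1, 42.7, 100.1, 46.2, 36.4, 7.0, 104.3, 0.0, 61.6, 96.6, 32.9, 0.0, 123.9, 37.1.
Season total = 1110.2 DD.
Complete generations = ⌊1110.2 / 504⌋ = 2.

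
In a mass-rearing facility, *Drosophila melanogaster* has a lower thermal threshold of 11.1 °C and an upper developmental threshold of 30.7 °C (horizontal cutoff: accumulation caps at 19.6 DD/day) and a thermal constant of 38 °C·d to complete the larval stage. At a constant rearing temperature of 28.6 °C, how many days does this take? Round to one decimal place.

2.2 days

Daily accumulation = 28.6 − 11.1 = 17.5 DD/day.
Duration = 38 / 17.5 = 2.171 ≈ 2.2 days.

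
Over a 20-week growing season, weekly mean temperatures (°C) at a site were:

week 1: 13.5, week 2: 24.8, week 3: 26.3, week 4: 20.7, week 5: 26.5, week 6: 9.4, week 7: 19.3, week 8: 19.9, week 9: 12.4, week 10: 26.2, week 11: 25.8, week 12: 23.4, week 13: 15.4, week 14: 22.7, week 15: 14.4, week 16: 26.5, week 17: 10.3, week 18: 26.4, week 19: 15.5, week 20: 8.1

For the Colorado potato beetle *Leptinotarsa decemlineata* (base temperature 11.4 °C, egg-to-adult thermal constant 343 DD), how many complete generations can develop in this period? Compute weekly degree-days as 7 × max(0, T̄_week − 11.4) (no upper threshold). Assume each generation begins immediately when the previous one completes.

3 generations

Weekly DD (7 × max(0, T̄ − 11.4)): 14.7, 93.8, 104.3, 65.1, 105.7, 0.0, 55.3, 59.5, 7.0, 103.6, 100.8, 84.0, 28.0, 79.1, 21.0, 105.7, 0.0, 105.0, 28.7, 0.0.
Season total = 1161.3 DD.
Complete generations = ⌊1161.3 / 343⌋ = 3.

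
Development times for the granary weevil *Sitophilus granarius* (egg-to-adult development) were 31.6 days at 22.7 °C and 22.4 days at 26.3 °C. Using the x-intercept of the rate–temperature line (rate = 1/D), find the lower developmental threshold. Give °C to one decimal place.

Equal thermal constants: D₁(T₁ − T_b) = D₂(T₂ − T_b).
31.6·(22.7 − T_b) = 22.4·(26.3 − T_b)
T_b = (31.6·22.7 − 22.4·26.3) / (31.6 − 22.4) = 128.20 / 9.2 = 13.935 °C ≈ 13.9 °C.

13.9 °C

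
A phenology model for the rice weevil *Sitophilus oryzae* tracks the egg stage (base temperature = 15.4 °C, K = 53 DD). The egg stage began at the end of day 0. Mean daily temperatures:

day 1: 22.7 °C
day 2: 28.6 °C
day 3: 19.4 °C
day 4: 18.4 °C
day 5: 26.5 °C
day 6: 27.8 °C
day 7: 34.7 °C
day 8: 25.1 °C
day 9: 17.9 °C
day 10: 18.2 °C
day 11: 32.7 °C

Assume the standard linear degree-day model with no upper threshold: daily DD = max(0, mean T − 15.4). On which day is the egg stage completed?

day 7

Daily DD above 15.4 °C: 7.3, 13.2, 4.0, 3.0, 11.1, 12.4, 19.3, 9.7, 2.5, 2.8, 17.3.
Cumulative: 7.3, 20.5, 24.5, 27.5, 38.6, 51.0, 70.3, 80.0, 82.5, 85.3, 102.6.
The total first reaches 53 DD on day 7.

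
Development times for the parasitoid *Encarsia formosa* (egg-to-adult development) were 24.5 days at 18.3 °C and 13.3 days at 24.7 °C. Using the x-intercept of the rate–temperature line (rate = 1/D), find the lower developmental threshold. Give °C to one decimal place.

10.7 °C

Equal thermal constants: D₁(T₁ − T_b) = D₂(T₂ − T_b).
24.5·(18.3 − T_b) = 13.3·(24.7 − T_b)
T_b = (24.5·18.3 − 13.3·24.7) / (24.5 − 13.3) = 119.84 / 11.2 = 10.700 °C ≈ 10.7 °C.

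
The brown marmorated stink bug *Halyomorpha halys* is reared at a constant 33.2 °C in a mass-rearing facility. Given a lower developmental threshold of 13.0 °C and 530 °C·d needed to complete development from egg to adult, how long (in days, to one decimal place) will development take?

Daily accumulation = 33.2 − 13.0 = 20.2 DD/day.
Duration = 530 / 20.2 = 26.238 ≈ 26.2 days.

26.2 days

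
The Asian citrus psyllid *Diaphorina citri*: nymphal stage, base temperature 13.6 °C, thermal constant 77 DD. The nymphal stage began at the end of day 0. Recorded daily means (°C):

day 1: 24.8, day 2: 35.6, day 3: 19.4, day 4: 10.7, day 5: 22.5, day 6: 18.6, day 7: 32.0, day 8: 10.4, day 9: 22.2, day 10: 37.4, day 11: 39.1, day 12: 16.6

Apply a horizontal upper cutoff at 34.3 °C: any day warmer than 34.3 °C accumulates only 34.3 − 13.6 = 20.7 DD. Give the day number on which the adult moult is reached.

day 9

Daily DD above 13.6 °C (capped at 20.7): 11.2, 20.7, 5.8, 0.0, 8.9, 5.0, 18.4, 0.0, 8.6, 20.7, 20.7, 3.0.
Cumulative: 11.2, 31.9, 37.7, 37.7, 46.6, 51.6, 70.0, 70.0, 78.6, 99.3, 120.0, 123.0.
The total first reaches 77 DD on day 9.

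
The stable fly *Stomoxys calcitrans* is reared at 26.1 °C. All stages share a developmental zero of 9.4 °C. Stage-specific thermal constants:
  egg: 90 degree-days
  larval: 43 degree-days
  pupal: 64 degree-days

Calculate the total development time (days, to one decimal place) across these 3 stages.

Daily accumulation at 26.1 °C = 26.1 − 9.4 = 16.7 DD/day.
Total K = 90 + 43 + 64 = 197 DD.
Total duration = 197 / 16.7 = 11.796 ≈ 11.8 days.

11.8 days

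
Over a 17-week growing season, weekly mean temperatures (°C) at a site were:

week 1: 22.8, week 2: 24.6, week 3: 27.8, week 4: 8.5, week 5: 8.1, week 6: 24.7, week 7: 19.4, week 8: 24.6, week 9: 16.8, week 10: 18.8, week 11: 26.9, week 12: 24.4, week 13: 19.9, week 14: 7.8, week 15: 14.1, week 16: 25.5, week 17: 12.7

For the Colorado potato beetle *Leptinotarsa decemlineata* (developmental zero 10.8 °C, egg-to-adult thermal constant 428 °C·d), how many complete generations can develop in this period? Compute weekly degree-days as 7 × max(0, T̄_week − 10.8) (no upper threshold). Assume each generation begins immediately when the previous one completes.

Weekly DD (7 × max(0, T̄ − 10.8)): 84.0, 96.6, 119.0, 0.0, 0.0, 97.3, 60.2, 96.6, 42.0, 56.0, 112.7, 95.2, 63.7, 0.0, 23.1, 102.9, 13.3.
Season total = 1062.6 DD.
Complete generations = ⌊1062.6 / 428⌋ = 2.

2 generations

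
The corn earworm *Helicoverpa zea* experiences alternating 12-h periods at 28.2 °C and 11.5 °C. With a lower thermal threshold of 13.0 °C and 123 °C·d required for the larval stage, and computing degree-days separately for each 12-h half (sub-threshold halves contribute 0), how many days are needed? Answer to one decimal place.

Day half: max(0, 28.2 − 13.0) × 0.5 = 15.2 × 0.5 = 7.60 DD.
Night half: max(0, 11.5 − 13.0) × 0.5 = 0.0 × 0.5 = 0.00 DD.
Per 24 h: 7.60 DD/day.
Duration = 123 / 7.60 = 16.184 ≈ 16.2 days.

16.2 days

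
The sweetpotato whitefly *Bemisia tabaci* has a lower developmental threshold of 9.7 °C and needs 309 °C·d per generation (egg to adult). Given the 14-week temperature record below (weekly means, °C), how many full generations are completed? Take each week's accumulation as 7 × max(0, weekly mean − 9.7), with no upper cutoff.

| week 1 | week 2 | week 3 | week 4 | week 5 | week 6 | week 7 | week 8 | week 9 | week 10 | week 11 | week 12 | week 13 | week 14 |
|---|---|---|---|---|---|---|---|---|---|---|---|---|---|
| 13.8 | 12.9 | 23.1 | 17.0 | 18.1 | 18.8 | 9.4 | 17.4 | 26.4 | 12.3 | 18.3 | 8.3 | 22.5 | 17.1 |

Weekly DD (7 × max(0, T̄ − 9.7)): 28.7, 22.4, 93.8, 51.1, 58.8, 63.7, 0.0, 53.9, 116.9, 18.2, 60.2, 0.0, 89.6, 51.8.
Season total = 709.1 DD.
Complete generations = ⌊709.1 / 309⌋ = 2.

2 generations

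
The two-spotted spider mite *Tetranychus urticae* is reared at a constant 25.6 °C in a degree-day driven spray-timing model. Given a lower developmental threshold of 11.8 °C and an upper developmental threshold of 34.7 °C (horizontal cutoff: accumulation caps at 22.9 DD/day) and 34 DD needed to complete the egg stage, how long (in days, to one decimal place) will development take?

2.5 days

Daily accumulation = 25.6 − 11.8 = 13.8 DD/day.
Duration = 34 / 13.8 = 2.464 ≈ 2.5 days.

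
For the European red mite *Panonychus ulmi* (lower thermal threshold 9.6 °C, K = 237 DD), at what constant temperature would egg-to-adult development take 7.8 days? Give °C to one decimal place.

Required daily accumulation = 237 / 7.8 = 30.385 DD/day.
T = T_base + 30.385 = 9.6 + 30.385 = 39.985 ≈ 40.0 °C.

40.0 °C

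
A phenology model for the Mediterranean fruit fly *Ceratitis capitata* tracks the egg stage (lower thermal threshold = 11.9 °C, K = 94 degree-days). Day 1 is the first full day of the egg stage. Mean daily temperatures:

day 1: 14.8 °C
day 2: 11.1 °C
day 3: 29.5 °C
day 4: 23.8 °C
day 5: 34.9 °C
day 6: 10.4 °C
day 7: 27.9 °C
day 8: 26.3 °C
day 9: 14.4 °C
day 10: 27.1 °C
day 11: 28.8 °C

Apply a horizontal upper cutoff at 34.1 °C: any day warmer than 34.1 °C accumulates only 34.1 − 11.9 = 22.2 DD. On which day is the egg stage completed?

day 10

Daily DD above 11.9 °C (capped at 22.2): 2.9, 0.0, 17.6, 11.9, 22.2, 0.0, 16.0, 14.4, 2.5, 15.2, 16.9.
Cumulative: 2.9, 2.9, 20.5, 32.4, 54.6, 54.6, 70.6, 85.0, 87.5, 102.7, 119.6.
The total first reaches 94 DD on day 10.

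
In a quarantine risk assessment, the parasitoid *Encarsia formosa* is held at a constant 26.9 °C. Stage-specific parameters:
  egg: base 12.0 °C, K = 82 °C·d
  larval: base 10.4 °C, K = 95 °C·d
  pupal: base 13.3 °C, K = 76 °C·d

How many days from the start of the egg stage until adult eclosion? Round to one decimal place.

16.8 days

egg: 82 / (26.9 − 12.0) = 82 / 14.9 = 5.503 d.
larval: 95 / (26.9 − 10.4) = 95 / 16.5 = 5.758 d.
pupal: 76 / (26.9 − 13.3) = 76 / 13.6 = 5.588 d.
Sum = 16.849 ≈ 16.8 days.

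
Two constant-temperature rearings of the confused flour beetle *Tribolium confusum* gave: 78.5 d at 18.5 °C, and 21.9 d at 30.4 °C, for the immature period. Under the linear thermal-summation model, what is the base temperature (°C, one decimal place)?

13.9 °C

Linear rate model ⇒ the product D·(T − T_b) is constant across temperatures.
78.5·(18.5 − T_b) = 21.9·(30.4 − T_b)
T_b = (78.5·18.5 − 21.9·30.4) / (78.5 − 21.9) = 786.49 / 56.6 = 13.896 °C ≈ 13.9 °C.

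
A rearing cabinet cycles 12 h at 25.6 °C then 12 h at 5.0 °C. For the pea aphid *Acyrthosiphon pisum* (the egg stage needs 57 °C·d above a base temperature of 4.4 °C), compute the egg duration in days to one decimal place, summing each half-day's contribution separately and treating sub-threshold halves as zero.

5.2 days

Day half: max(0, 25.6 − 4.4) × 0.5 = 21.2 × 0.5 = 10.60 DD.
Night half: max(0, 5.0 − 4.4) × 0.5 = 0.6 × 0.5 = 0.30 DD.
Per 24 h: 10.90 DD/day.
Duration = 57 / 10.90 = 5.229 ≈ 5.2 days.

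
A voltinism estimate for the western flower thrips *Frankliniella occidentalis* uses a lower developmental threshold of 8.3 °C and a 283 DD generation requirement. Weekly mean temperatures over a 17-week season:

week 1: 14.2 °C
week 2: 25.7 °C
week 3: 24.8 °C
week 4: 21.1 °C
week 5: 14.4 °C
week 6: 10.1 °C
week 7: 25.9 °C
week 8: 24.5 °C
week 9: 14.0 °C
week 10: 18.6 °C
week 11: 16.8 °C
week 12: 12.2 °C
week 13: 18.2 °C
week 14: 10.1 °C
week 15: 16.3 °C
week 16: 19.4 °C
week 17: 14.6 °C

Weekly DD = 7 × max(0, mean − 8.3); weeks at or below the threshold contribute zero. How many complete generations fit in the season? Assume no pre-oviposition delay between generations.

3 generations

Weekly DD (7 × max(0, T̄ − 8.3)): 41.3, 121.8, 115.5, 89.6, 42.7, 12.6, 123.2, 113.4, 39.9, 72.1, 59.5, 27.3, 69.3, 12.6, 56.0, 77.7, 44.1.
Season total = 1118.6 DD.
Complete generations = ⌊1118.6 / 283⌋ = 3.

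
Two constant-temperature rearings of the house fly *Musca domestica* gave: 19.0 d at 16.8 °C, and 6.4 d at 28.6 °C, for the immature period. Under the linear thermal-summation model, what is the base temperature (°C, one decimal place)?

Under the model K = D·(T − T_b), so D₁·(T₁ − T_b) = D₂·(T₂ − T_b).
19.0·(16.8 − T_b) = 6.4·(28.6 − T_b)
T_b = (19.0·16.8 − 6.4·28.6) / (19.0 − 6.4) = 136.16 / 12.6 = 10.806 °C ≈ 10.8 °C.

10.8 °C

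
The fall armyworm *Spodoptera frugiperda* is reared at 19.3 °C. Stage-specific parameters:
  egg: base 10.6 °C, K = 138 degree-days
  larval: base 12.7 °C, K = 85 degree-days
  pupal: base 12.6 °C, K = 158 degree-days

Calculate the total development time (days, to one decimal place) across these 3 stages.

52.3 days

egg: 138 / (19.3 − 10.6) = 138 / 8.7 = 15.862 d.
larval: 85 / (19.3 − 12.7) = 85 / 6.6 = 12.879 d.
pupal: 158 / (19.3 − 12.6) = 158 / 6.7 = 23.582 d.
Sum = 52.323 ≈ 52.3 days.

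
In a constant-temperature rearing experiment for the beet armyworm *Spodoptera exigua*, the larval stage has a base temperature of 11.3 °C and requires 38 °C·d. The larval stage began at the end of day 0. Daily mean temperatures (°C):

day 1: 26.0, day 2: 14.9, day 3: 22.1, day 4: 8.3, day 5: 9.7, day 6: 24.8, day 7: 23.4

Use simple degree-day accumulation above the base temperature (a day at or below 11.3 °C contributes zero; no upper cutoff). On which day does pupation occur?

Daily DD above 11.3 °C: 14.7, 3.6, 10.8, 0.0, 0.0, 13.5, 12.1.
Cumulative: 14.7, 18.3, 29.1, 29.1, 29.1, 42.6, 54.7.
The total first reaches 38 DD on day 6.

day 6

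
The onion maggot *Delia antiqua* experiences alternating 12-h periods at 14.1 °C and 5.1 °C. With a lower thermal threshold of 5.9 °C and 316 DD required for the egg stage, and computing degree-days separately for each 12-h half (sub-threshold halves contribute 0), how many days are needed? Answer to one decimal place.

Day half: max(0, 14.1 − 5.9) × 0.5 = 8.2 × 0.5 = 4.10 DD.
Night half: max(0, 5.1 − 5.9) × 0.5 = 0.0 × 0.5 = 0.00 DD.
Per 24 h: 4.10 DD/day.
Duration = 316 / 4.10 = 77.073 ≈ 77.1 days.

77.1 days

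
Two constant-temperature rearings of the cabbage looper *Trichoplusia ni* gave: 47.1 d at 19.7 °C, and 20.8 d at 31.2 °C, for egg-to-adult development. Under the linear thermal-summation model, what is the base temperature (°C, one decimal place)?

Equal thermal constants: D₁(T₁ − T_b) = D₂(T₂ − T_b).
47.1·(19.7 − T_b) = 20.8·(31.2 − T_b)
T_b = (47.1·19.7 − 20.8·31.2) / (47.1 − 20.8) = 278.91 / 26.3 = 10.605 °C ≈ 10.6 °C.

10.6 °C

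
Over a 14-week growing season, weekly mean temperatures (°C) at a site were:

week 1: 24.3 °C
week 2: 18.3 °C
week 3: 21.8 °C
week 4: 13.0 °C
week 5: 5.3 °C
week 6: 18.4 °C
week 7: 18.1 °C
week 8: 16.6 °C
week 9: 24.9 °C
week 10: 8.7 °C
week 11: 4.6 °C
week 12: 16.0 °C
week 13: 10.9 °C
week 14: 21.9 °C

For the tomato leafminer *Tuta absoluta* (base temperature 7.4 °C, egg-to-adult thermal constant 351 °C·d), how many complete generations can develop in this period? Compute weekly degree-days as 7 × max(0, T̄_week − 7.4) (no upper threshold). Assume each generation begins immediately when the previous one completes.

2 generations

Weekly DD (7 × max(0, T̄ − 7.4)): 118.3, 76.3, 100.8, 39.2, 0.0, 77.0, 74.9, 64.4, 122.5, 9.1, 0.0, 60.2, 24.5, 101.5.
Season total = 868.7 DD.
Complete generations = ⌊868.7 / 351⌋ = 2.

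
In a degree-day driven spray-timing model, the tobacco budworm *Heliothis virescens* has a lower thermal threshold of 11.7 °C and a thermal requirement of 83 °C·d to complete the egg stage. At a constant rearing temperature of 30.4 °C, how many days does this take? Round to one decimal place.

Daily accumulation = 30.4 − 11.7 = 18.7 DD/day.
Duration = 83 / 18.7 = 4.439 ≈ 4.4 days.

4.4 days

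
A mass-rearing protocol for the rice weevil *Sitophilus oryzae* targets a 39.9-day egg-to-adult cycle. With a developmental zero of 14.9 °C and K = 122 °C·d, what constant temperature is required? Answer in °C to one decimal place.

18.0 °C

Required daily accumulation = 122 / 39.9 = 3.058 DD/day.
T = T_base + 3.058 = 14.9 + 3.058 = 17.958 ≈ 18.0 °C.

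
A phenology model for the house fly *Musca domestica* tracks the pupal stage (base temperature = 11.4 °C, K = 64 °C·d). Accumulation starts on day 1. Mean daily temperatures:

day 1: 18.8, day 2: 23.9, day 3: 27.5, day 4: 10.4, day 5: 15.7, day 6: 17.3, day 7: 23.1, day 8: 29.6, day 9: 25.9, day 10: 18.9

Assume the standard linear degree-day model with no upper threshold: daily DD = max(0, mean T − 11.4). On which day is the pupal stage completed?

day 8

Daily DD above 11.4 °C: 7.4, 12.5, 16.1, 0.0, 4.3, 5.9, 11.7, 18.2, 14.5, 7.5.
Cumulative: 7.4, 19.9, 36.0, 36.0, 40.3, 46.2, 57.9, 76.1, 90.6, 98.1.
The total first reaches 64 DD on day 8.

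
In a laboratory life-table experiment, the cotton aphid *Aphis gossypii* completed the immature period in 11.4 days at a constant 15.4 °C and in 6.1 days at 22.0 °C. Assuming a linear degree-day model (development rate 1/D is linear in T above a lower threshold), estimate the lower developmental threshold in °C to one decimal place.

7.8 °C

Linear rate model ⇒ the product D·(T − T_b) is constant across temperatures.
11.4·(15.4 − T_b) = 6.1·(22.0 − T_b)
T_b = (11.4·15.4 − 6.1·22.0) / (11.4 − 6.1) = 41.36 / 5.3 = 7.804 °C ≈ 7.8 °C.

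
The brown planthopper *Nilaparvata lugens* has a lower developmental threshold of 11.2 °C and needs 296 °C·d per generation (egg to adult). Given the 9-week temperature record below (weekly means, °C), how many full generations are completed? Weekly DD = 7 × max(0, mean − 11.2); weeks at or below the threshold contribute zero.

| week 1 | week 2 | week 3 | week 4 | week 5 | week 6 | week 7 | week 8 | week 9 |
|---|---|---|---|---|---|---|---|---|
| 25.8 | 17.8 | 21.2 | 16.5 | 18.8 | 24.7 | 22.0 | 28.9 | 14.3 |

2 generations

Weekly DD (7 × max(0, T̄ − 11.2)): 102.2, 46.2, 70.0, 37.1, 53.2, 94.5, 75.6, 123.9, 21.7.
Season total = 624.4 DD.
Complete generations = ⌊624.4 / 296⌋ = 2.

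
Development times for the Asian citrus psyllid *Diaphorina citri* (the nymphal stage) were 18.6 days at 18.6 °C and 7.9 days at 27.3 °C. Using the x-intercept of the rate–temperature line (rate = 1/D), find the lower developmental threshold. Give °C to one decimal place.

12.2 °C

Linear rate model ⇒ the product D·(T − T_b) is constant across temperatures.
18.6·(18.6 − T_b) = 7.9·(27.3 − T_b)
T_b = (18.6·18.6 − 7.9·27.3) / (18.6 − 7.9) = 130.29 / 10.7 = 12.177 °C ≈ 12.2 °C.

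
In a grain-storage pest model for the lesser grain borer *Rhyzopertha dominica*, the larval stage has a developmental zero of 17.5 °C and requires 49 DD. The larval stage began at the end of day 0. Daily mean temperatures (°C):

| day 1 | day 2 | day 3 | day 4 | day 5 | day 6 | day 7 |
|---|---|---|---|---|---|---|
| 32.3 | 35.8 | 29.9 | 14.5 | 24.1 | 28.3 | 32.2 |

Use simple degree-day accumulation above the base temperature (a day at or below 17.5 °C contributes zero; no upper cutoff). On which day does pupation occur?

Daily DD above 17.5 °C: 14.8, 18.3, 12.4, 0.0, 6.6, 10.8, 14.7.
Cumulative: 14.8, 33.1, 45.5, 45.5, 52.1, 62.9, 77.6.
The total first reaches 49 DD on day 5.

day 5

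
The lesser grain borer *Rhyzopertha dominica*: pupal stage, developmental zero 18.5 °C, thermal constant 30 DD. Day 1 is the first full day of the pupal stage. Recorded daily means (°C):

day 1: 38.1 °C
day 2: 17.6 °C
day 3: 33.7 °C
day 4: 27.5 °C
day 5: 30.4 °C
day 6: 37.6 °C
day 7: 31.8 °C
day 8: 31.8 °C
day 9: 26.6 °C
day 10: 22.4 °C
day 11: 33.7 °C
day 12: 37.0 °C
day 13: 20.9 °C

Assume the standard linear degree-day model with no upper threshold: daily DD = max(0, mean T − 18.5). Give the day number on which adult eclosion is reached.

Daily DD above 18.5 °C: 19.6, 0.0, 15.2, 9.0, 11.9, 19.1, 13.3, 13.3, 8.1, 3.9, 15.2, 18.5, 2.4.
Cumulative: 19.6, 19.6, 34.8, 43.8, 55.7, 74.8, 88.1, 101.4, 109.5, 113.4, 128.6, 147.1, 149.5.
The total first reaches 30 DD on day 3.

day 3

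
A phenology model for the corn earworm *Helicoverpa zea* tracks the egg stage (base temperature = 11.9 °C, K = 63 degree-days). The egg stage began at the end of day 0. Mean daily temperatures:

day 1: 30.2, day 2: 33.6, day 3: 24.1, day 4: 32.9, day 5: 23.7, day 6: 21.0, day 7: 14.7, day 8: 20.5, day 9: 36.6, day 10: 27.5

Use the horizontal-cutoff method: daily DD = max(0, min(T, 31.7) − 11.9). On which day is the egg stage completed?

day 4

Daily DD above 11.9 °C (capped at 19.8): 18.3, 19.8, 12.2, 19.8, 11.8, 9.1, 2.8, 8.6, 19.8, 15.6.
Cumulative: 18.3, 38.1, 50.3, 70.1, 81.9, 91.0, 93.8, 102.4, 122.2, 137.8.
The total first reaches 63 DD on day 4.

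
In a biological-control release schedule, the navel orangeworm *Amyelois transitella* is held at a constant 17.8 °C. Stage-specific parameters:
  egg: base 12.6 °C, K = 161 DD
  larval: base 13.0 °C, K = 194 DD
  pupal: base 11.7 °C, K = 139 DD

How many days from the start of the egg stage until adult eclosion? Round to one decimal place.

egg: 161 / (17.8 − 12.6) = 161 / 5.2 = 30.962 d.
larval: 194 / (17.8 − 13.0) = 194 / 4.8 = 40.417 d.
pupal: 139 / (17.8 − 11.7) = 139 / 6.1 = 22.787 d.
Sum = 94.165 ≈ 94.2 days.

94.2 days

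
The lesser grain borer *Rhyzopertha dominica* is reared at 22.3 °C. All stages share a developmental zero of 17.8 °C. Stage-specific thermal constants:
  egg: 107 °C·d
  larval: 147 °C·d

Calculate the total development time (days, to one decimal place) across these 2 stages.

Daily accumulation at 22.3 °C = 22.3 − 17.8 = 4.5 DD/day.
Total K = 107 + 147 = 254 DD.
Total duration = 254 / 4.5 = 56.444 ≈ 56.4 days.

56.4 days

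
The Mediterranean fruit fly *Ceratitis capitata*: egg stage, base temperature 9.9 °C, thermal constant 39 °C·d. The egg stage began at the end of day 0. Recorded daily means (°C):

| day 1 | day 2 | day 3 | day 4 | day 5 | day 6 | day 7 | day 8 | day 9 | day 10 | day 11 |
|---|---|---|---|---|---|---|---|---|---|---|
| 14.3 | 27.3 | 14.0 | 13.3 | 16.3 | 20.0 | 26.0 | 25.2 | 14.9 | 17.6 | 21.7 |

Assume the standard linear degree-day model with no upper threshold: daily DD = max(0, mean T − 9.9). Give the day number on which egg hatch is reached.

day 6

Daily DD above 9.9 °C: 4.4, 17.4, 4.1, 3.4, 6.4, 10.1, 16.1, 15.3, 5.0, 7.7, 11.8.
Cumulative: 4.4, 21.8, 25.9, 29.3, 35.7, 45.8, 61.9, 77.2, 82.2, 89.9, 101.7.
The total first reaches 39 DD on day 6.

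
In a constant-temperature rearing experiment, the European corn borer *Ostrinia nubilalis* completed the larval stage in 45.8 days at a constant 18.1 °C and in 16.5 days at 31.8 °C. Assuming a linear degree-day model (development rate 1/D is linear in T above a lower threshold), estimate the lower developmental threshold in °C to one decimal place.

Under the model K = D·(T − T_b), so D₁·(T₁ − T_b) = D₂·(T₂ − T_b).
45.8·(18.1 − T_b) = 16.5·(31.8 − T_b)
T_b = (45.8·18.1 − 16.5·31.8) / (45.8 − 16.5) = 304.28 / 29.3 = 10.385 °C ≈ 10.4 °C.

10.4 °C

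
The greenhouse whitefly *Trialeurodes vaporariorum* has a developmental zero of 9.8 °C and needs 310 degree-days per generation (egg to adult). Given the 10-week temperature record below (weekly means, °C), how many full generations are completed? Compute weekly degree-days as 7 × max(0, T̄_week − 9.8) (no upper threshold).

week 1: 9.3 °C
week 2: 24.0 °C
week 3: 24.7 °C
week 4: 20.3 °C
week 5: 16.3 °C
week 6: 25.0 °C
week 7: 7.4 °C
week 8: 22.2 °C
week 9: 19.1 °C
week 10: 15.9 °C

Weekly DD (7 × max(0, T̄ − 9.8)): 0.0, 99.4, 104.3, 73.5, 45.5, 106.4, 0.0, 86.8, 65.1, 42.7.
Season total = 623.7 DD.
Complete generations = ⌊623.7 / 310⌋ = 2.

2 generations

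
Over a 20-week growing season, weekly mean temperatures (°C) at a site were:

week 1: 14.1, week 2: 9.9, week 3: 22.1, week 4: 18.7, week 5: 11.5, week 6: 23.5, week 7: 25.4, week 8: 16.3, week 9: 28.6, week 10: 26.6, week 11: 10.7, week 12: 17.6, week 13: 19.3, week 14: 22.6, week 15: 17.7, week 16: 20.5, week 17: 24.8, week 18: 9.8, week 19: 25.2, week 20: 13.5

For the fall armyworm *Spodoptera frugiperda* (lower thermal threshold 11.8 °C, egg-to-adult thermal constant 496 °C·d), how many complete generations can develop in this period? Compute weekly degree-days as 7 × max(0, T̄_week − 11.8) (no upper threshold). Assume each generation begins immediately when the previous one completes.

Weekly DD (7 × max(0, T̄ − 11.8)): 16.1, 0.0, 72.1, 48.3, 0.0, 81.9, 95.2, 31.5, 117.6, 103.6, 0.0, 40.6, 52.5, 75.6, 41.3, 60.9, 91.0, 0.0, 93.8, 11.9.
Season total = 1033.9 DD.
Complete generations = ⌊1033.9 / 496⌋ = 2.

2 generations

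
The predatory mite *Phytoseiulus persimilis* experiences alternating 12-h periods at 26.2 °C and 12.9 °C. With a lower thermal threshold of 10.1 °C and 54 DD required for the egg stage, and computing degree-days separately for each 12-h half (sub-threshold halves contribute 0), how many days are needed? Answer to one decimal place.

Day half: max(0, 26.2 − 10.1) × 0.5 = 16.1 × 0.5 = 8.05 DD.
Night half: max(0, 12.9 − 10.1) × 0.5 = 2.8 × 0.5 = 1.40 DD.
Per 24 h: 9.45 DD/day.
Duration = 54 / 9.45 = 5.714 ≈ 5.7 days.

5.7 days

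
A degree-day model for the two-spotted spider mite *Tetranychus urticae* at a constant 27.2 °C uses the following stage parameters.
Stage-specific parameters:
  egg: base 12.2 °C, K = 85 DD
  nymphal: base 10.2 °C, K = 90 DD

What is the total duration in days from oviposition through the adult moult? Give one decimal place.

11.0 days

egg: 85 / (27.2 − 12.2) = 85 / 15.0 = 5.667 d.
nymphal: 90 / (27.2 − 10.2) = 90 / 17.0 = 5.294 d.
Sum = 10.961 ≈ 11.0 days.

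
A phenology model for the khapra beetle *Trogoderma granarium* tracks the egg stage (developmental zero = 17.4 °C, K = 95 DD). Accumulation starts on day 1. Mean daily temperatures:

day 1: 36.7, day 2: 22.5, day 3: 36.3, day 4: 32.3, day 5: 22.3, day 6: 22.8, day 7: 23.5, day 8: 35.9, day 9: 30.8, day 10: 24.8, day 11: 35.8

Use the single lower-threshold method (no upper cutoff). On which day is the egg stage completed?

day 9

Daily DD above 17.4 °C: 19.3, 5.1, 18.9, 14.9, 4.9, 5.4, 6.1, 18.5, 13.4, 7.4, 18.4.
Cumulative: 19.3, 24.4, 43.3, 58.2, 63.1, 68.5, 74.6, 93.1, 106.5, 113.9, 132.3.
The total first reaches 95 DD on day 9.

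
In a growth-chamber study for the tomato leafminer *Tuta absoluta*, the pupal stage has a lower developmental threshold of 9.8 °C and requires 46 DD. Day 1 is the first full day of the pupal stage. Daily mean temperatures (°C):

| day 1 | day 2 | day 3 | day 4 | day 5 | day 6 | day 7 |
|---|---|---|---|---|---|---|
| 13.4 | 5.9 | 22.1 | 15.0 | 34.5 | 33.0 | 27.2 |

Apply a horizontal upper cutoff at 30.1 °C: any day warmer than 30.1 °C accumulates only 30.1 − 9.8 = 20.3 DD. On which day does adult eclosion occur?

day 6

Daily DD above 9.8 °C (capped at 20.3): 3.6, 0.0, 12.3, 5.2, 20.3, 20.3, 17.4.
Cumulative: 3.6, 3.6, 15.9, 21.1, 41.4, 61.7, 79.1.
The total first reaches 46 DD on day 6.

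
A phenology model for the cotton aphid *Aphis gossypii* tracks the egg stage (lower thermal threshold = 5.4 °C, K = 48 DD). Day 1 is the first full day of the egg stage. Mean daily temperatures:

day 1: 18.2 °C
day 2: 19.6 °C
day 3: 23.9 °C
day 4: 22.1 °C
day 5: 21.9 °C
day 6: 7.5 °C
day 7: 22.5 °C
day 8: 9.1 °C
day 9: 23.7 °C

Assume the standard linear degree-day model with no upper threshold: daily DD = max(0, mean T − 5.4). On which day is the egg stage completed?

day 4

Daily DD above 5.4 °C: 12.8, 14.2, 18.5, 16.7, 16.5, 2.1, 17.1, 3.7, 18.3.
Cumulative: 12.8, 27.0, 45.5, 62.2, 78.7, 80.8, 97.9, 101.6, 119.9.
The total first reaches 48 DD on day 4.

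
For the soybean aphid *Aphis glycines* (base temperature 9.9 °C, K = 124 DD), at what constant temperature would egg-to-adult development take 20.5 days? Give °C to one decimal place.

Required daily accumulation = 124 / 20.5 = 6.049 DD/day.
T = T_base + 6.049 = 9.9 + 6.049 = 15.949 ≈ 15.9 °C.

15.9 °C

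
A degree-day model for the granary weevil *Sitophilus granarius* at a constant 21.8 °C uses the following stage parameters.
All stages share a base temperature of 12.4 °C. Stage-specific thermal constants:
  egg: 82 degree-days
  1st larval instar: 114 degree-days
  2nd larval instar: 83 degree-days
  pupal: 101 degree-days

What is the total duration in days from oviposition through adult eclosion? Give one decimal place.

Daily accumulation at 21.8 °C = 21.8 − 12.4 = 9.4 DD/day.
Total K = 82 + 114 + 83 + 101 = 380 DD.
Total duration = 380 / 9.4 = 40.426 ≈ 40.4 days.

40.4 days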